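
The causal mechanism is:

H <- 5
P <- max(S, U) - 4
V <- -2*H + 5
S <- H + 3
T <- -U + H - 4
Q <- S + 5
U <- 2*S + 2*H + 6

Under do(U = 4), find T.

The intervention breaks the incoming arrows to U: U <- 2*S + 2*H + 6 no longer applies, and U = 4.
T = -U + H - 4  [with U=4, H=5]  = -3

-3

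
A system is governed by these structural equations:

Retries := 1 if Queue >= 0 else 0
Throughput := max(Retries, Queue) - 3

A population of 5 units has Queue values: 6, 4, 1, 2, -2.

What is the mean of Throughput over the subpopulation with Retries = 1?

0.25

Observing Retries=1 restricts to units where Retries's equation naturally yields 1: Queue ∈ {6, 4, 1, 2}. In that subpopulation Throughput = 3, 1, -2, -1, mean 0.25.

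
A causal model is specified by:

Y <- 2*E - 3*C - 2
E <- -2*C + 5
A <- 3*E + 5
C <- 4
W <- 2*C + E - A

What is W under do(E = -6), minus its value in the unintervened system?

6

do(E=-6) replaces the equation E <- -2*C + 5 with the constant E = -6.
A = 3*E + 5  [with E=-6]  = -13
W = 2*C + E - A  [with C=4, E=-6, A=-13]  = 15
Without intervention: E = -2*C + 5  [with C=4]  = -3; A = 3*E + 5  [with E=-3]  = -4; W = 2*C + E - A  [with C=4, E=-3, A=-4]  = 9.
Change = 15 − 9 = 6.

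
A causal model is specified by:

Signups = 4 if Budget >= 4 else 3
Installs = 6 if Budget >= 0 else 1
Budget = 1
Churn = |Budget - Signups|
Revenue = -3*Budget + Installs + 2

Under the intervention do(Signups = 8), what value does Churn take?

The intervention breaks the incoming arrows to Signups: Signups = 4 if Budget >= 4 else 3 no longer applies, and Signups = 8.
Churn = |Budget - Signups|  [with Budget=1, Signups=8]  = 7

7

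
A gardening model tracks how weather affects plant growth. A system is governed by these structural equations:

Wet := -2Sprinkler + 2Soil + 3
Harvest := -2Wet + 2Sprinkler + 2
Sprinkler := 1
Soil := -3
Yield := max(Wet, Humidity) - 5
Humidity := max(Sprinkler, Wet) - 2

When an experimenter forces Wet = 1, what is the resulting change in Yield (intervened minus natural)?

2

do(Wet=1) replaces the equation Wet := -2Sprinkler + 2Soil + 3 with the constant Wet = 1.
Humidity = max(Sprinkler, Wet) - 2  [with Sprinkler=1, Wet=1]  = -1
Yield = max(Wet, Humidity) - 5  [with Wet=1, Humidity=-1]  = -4
Without intervention: Wet = -2Sprinkler + 2Soil + 3  [with Sprinkler=1, Soil=-3]  = -5; Humidity = max(Sprinkler, Wet) - 2  [with Sprinkler=1, Wet=-5]  = -1; Yield = max(Wet, Humidity) - 5  [with Wet=-5, Humidity=-1]  = -6.
Change = -4 − (-6) = 2.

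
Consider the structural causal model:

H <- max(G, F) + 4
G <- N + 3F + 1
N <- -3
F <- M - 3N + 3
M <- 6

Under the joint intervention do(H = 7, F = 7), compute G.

Under do(H = 7, F = 7), each intervened variable's structural equation is replaced by its fixed value.
G = N + 3F + 1  [with N=-3, F=7]  = 19

19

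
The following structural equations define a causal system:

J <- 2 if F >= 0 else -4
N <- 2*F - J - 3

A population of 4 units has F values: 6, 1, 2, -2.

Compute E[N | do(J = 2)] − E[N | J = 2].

-2.5

Under do(J=2), J's equation is replaced by J=2 for every unit. Per-unit N: 7, -3, -1, -9. Mean = -1.5.
Observing J=2 restricts to units where J's equation naturally yields 2: F ∈ {6, 1, 2}. In that subpopulation N = 7, -3, -1, mean 1.
Difference = -1.5 − 1 = -2.5.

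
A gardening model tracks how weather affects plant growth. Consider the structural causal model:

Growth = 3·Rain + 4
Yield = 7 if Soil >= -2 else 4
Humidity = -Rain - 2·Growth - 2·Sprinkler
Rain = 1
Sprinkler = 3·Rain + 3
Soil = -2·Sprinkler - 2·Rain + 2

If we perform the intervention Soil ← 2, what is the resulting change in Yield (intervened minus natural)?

The intervention breaks the incoming arrows to Soil: Soil = -2·Sprinkler - 2·Rain + 2 no longer applies, and Soil = 2.
Yield = 7 if Soil >= -2 else 4  [with Soil=2]  = 7
Without intervention: Sprinkler = 3·Rain + 3  [with Rain=1]  = 6; Soil = -2·Sprinkler - 2·Rain + 2  [with Sprinkler=6, Rain=1]  = -12; Yield = 7 if Soil >= -2 else 4  [with Soil=-12]  = 4.
Change = 7 − 4 = 3.

3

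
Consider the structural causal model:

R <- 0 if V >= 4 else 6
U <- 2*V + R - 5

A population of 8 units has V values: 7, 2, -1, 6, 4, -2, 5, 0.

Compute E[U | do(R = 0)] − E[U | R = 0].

The intervention sets R=0 in all 8 units regardless of V. Recomputing U per unit gives 9, -1, -7, 7, 3, -9, 5, -5; average 0.25.
Observing R=0 restricts to units where R's equation naturally yields 0: V ∈ {7, 6, 4, 5}. In that subpopulation U = 9, 7, 3, 5, mean 6.
Difference = 0.25 − 6 = -5.75.

-5.75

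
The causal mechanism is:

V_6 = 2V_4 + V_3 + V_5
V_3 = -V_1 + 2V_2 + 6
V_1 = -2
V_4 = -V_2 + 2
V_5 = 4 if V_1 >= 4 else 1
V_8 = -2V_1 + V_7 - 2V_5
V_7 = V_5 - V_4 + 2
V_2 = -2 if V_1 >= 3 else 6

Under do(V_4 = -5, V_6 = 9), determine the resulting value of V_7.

8

Setting V_4 = -5, V_6 = 9 by intervention discards those variables' equations.
V_5 = 4 if V_1 >= 4 else 1  [with V_1=-2]  = 1
V_7 = V_5 - V_4 + 2  [with V_5=1, V_4=-5]  = 8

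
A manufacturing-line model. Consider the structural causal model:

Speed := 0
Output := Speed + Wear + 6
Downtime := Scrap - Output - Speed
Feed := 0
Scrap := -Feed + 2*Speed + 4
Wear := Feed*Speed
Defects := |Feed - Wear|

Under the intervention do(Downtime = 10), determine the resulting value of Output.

Intervening sets Downtime = 10 and removes its equation (Downtime := Scrap - Output - Speed).
Since Output is not a descendant of the intervened variable, it is unaffected.
Wear = Feed*Speed  [with Feed=0, Speed=0]  = 0
Output = Speed + Wear + 6  [with Speed=0, Wear=0]  = 6

6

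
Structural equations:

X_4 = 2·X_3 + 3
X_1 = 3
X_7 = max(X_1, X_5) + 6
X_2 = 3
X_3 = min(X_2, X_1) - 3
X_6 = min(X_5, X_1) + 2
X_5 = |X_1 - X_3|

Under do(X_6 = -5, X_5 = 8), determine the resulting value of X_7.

Setting X_6 = -5, X_5 = 8 by intervention discards those variables' equations.
X_7 = max(X_1, X_5) + 6  [with X_1=3, X_5=8]  = 14

14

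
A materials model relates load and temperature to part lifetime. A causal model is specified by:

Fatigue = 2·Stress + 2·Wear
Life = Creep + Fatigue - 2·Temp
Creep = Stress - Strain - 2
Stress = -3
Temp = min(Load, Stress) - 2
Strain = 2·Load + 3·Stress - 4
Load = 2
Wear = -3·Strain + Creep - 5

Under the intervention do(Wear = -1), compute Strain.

do(Wear=-1) replaces the equation Wear = -3·Strain + Creep - 5 with the constant Wear = -1.
Strain is not downstream of the intervention, so its value is determined by the original equations.
Strain = 2·Load + 3·Stress - 4  [with Load=2, Stress=-3]  = -9

-9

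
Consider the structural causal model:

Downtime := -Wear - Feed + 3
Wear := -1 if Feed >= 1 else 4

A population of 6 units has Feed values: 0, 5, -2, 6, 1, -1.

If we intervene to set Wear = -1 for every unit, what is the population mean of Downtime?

Every unit gets Wear=-1 under the intervention. Downtime values become 4, -1, 6, -2, 3, 5; E[Downtime|do(Wear=-1)] = 2.5.

2.5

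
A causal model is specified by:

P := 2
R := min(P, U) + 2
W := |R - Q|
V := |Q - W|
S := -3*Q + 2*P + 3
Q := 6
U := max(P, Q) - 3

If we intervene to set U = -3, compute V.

The intervention breaks the incoming arrows to U: U := max(P, Q) - 3 no longer applies, and U = -3.
R = min(P, U) + 2  [with P=2, U=-3]  = -1
W = |R - Q|  [with R=-1, Q=6]  = 7
V = |Q - W|  [with Q=6, W=7]  = 1

1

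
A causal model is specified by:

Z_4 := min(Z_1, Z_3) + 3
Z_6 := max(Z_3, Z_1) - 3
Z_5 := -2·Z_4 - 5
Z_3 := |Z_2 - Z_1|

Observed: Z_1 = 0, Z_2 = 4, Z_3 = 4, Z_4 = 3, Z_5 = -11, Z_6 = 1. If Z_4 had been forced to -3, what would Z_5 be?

1

Intervening sets Z_4 = -3 and removes its equation (Z_4 := min(Z_1, Z_3) + 3).
Z_5 = -2·Z_4 - 5  [with Z_4=-3]  = 1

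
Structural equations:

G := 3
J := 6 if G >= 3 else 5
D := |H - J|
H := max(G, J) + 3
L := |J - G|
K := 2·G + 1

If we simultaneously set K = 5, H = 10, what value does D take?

4

The joint intervention fixes K = 5, H = 10, removing each variable's own equation.
J = 6 if G >= 3 else 5  [with G=3]  = 6
D = |H - J|  [with H=10, J=6]  = 4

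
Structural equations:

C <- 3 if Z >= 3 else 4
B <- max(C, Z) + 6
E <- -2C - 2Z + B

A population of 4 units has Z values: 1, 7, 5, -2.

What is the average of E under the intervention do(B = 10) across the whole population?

-2.5

Every unit gets B=10 under the intervention. E values become 0, -10, -6, 6; E[E|do(B=10)] = -2.5.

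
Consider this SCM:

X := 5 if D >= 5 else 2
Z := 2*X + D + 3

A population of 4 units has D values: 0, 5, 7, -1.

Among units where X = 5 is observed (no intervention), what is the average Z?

19

Observing X=5 restricts to units where X's equation naturally yields 5: D ∈ {5, 7}. In that subpopulation Z = 18, 20, mean 19.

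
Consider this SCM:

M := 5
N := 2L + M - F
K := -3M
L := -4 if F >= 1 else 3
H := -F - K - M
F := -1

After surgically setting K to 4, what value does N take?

12

Under do(K=4), the mechanism K := -3M is discarded; K is fixed at 4.
Since N is not a descendant of the intervened variable, it is unaffected.
L = -4 if F >= 1 else 3  [with F=-1]  = 3
N = 2L + M - F  [with L=3, M=5, F=-1]  = 12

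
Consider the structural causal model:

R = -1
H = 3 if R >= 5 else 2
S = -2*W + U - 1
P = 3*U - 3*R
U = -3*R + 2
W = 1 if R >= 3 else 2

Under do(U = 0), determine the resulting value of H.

2

do(U=0) replaces the equation U = -3*R + 2 with the constant U = 0.
Since H is not a descendant of the intervened variable, it is unaffected.
H = 3 if R >= 5 else 2  [with R=-1]  = 2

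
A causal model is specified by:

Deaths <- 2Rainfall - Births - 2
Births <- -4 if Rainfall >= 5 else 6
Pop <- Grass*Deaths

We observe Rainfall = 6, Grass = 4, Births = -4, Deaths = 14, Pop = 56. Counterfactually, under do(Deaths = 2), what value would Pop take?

Intervening sets Deaths = 2 and removes its equation (Deaths <- 2Rainfall - Births - 2).
Pop = Grass*Deaths  [with Grass=4, Deaths=2]  = 8

8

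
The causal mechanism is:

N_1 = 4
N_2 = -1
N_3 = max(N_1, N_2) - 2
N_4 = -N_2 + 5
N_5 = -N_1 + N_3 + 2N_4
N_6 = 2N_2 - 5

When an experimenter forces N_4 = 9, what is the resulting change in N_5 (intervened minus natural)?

Intervening sets N_4 = 9 and removes its equation (N_4 = -N_2 + 5).
N_3 = max(N_1, N_2) - 2  [with N_1=4, N_2=-1]  = 2
N_5 = -N_1 + N_3 + 2N_4  [with N_1=4, N_3=2, N_4=9]  = 16
Without intervention: N_3 = max(N_1, N_2) - 2  [with N_1=4, N_2=-1]  = 2; N_4 = -N_2 + 5  [with N_2=-1]  = 6; N_5 = -N_1 + N_3 + 2N_4  [with N_1=4, N_3=2, N_4=6]  = 10.
Change = 16 − 10 = 6.

6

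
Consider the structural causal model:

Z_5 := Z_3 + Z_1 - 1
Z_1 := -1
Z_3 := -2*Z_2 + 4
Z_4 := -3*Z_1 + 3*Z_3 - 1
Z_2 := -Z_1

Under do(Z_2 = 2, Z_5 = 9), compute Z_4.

2

The joint intervention fixes Z_2 = 2, Z_5 = 9, removing each variable's own equation.
Z_3 = -2*Z_2 + 4  [with Z_2=2]  = 0
Z_4 = -3*Z_1 + 3*Z_3 - 1  [with Z_1=-1, Z_3=0]  = 2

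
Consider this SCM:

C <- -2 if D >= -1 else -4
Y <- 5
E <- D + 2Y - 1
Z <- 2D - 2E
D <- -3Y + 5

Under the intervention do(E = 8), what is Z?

do(E=8) replaces the equation E <- D + 2Y - 1 with the constant E = 8.
D = -3Y + 5  [with Y=5]  = -10
Z = 2D - 2E  [with D=-10, E=8]  = -36

-36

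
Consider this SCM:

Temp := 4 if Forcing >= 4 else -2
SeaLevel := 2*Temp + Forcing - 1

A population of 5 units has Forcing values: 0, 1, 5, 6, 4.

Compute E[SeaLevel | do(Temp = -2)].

-1.8

Under do(Temp=-2), Temp's equation is replaced by Temp=-2 for every unit. Per-unit SeaLevel: -5, -4, 0, 1, -1. Mean = -1.8.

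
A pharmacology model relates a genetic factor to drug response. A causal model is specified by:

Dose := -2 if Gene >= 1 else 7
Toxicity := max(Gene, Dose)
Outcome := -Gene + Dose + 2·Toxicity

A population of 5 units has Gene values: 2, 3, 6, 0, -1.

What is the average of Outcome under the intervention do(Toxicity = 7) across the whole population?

13.6

do(Toxicity=7) breaks Toxicity's dependence on Gene. With Toxicity=7 fixed, Outcome across the units is 10, 9, 6, 21, 22, mean 13.6.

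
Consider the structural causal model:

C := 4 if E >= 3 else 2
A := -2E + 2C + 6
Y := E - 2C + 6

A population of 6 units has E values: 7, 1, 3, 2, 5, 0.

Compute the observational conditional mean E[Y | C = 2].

Conditioning on C=2 selects the 3 unit(s) with E ∈ {1, 2, 0}. Their Y values: 3, 4, 2. Mean = 3.

3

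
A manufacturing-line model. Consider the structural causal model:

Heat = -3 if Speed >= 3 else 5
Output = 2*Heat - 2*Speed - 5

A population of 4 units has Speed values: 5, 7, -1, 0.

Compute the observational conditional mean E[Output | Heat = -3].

Conditioning on Heat=-3 selects the 2 unit(s) with Speed ∈ {5, 7}. Their Output values: -21, -25. Mean = -23.

-23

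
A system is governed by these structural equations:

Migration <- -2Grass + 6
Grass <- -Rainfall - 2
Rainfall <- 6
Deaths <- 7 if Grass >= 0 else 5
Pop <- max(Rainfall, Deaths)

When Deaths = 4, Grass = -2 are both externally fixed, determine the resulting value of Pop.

6

Setting Deaths = 4, Grass = -2 by intervention discards those variables' equations.
Pop = max(Rainfall, Deaths)  [with Rainfall=6, Deaths=4]  = 6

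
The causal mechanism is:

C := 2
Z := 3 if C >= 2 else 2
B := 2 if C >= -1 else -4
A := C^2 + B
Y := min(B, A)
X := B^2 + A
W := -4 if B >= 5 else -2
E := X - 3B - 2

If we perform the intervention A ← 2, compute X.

6

Under do(A=2), the mechanism A := C^2 + B is discarded; A is fixed at 2.
B = 2 if C >= -1 else -4  [with C=2]  = 2
X = B^2 + A  [with B=2, A=2]  = 6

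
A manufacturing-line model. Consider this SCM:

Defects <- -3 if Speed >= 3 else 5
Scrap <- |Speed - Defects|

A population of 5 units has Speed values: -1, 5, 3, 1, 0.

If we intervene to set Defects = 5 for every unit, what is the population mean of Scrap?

3.4

do(Defects=5) breaks Defects's dependence on Speed. With Defects=5 fixed, Scrap across the units is 6, 0, 2, 4, 5, mean 3.4.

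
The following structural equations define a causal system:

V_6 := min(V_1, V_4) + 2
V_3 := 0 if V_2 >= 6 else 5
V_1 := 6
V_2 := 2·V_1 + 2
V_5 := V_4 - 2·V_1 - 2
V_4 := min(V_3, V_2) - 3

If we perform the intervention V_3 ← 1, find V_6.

The intervention breaks the incoming arrows to V_3: V_3 := 0 if V_2 >= 6 else 5 no longer applies, and V_3 = 1.
V_2 = 2·V_1 + 2  [with V_1=6]  = 14
V_4 = min(V_3, V_2) - 3  [with V_3=1, V_2=14]  = -2
V_6 = min(V_1, V_4) + 2  [with V_1=6, V_4=-2]  = 0

0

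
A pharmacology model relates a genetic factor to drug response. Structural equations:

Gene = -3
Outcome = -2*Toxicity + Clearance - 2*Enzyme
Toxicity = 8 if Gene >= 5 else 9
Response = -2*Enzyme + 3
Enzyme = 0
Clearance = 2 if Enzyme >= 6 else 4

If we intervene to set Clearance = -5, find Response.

3

do(Clearance=-5) replaces the equation Clearance = 2 if Enzyme >= 6 else 4 with the constant Clearance = -5.
Response is not downstream of the intervention, so its value is determined by the original equations.
Response = -2*Enzyme + 3  [with Enzyme=0]  = 3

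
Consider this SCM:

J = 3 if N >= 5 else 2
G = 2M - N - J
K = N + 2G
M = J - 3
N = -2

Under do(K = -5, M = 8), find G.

16

Under do(K = -5, M = 8), each intervened variable's structural equation is replaced by its fixed value.
J = 3 if N >= 5 else 2  [with N=-2]  = 2
G = 2M - N - J  [with M=8, N=-2, J=2]  = 16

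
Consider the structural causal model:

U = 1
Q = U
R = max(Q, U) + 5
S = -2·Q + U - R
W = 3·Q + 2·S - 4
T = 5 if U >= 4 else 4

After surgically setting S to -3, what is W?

-7

Intervening sets S = -3 and removes its equation (S = -2·Q + U - R).
Q = U  [with U=1]  = 1
W = 3·Q + 2·S - 4  [with Q=1, S=-3]  = -7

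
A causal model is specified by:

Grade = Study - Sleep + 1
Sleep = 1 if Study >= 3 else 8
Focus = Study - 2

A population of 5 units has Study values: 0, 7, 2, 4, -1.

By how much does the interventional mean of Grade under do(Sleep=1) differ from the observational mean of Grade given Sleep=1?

Under do(Sleep=1), Sleep's equation is replaced by Sleep=1 for every unit. Per-unit Grade: 0, 7, 2, 4, -1. Mean = 2.4.
Observing Sleep=1 restricts to units where Sleep's equation naturally yields 1: Study ∈ {7, 4}. In that subpopulation Grade = 7, 4, mean 5.5.
Difference = 2.4 − 5.5 = -3.1.

-3.1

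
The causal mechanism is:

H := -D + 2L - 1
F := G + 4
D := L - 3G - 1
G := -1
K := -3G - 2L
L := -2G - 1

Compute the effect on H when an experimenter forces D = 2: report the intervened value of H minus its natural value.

1

The intervention breaks the incoming arrows to D: D := L - 3G - 1 no longer applies, and D = 2.
L = -2G - 1  [with G=-1]  = 1
H = -D + 2L - 1  [with D=2, L=1]  = -1
Without intervention: L = -2G - 1  [with G=-1]  = 1; D = L - 3G - 1  [with L=1, G=-1]  = 3; H = -D + 2L - 1  [with D=3, L=1]  = -2.
Change = -1 − (-2) = 1.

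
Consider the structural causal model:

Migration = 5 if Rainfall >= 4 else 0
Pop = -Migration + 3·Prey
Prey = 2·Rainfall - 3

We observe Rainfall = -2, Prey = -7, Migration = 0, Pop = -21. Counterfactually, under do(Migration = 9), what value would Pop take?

The intervention breaks the incoming arrows to Migration: Migration = 5 if Rainfall >= 4 else 0 no longer applies, and Migration = 9.
Prey = 2·Rainfall - 3  [with Rainfall=-2]  = -7
Pop = -Migration + 3·Prey  [with Migration=9, Prey=-7]  = -30

-30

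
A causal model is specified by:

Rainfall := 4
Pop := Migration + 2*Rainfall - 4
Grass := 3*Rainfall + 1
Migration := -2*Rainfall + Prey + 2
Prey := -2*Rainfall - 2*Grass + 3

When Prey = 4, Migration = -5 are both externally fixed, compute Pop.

Setting Prey = 4, Migration = -5 by intervention discards those variables' equations.
Pop = Migration + 2*Rainfall - 4  [with Migration=-5, Rainfall=4]  = -1

-1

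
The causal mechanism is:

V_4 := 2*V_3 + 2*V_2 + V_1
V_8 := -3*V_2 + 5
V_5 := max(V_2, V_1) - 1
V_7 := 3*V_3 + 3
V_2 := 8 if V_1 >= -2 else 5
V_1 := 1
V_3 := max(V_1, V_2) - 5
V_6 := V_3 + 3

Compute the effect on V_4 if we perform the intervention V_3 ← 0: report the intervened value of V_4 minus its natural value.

The intervention breaks the incoming arrows to V_3: V_3 := max(V_1, V_2) - 5 no longer applies, and V_3 = 0.
V_2 = 8 if V_1 >= -2 else 5  [with V_1=1]  = 8
V_4 = 2*V_3 + 2*V_2 + V_1  [with V_3=0, V_2=8, V_1=1]  = 17
Without intervention: V_2 = 8 if V_1 >= -2 else 5  [with V_1=1]  = 8; V_3 = max(V_1, V_2) - 5  [with V_1=1, V_2=8]  = 3; V_4 = 2*V_3 + 2*V_2 + V_1  [with V_3=3, V_2=8, V_1=1]  = 23.
Change = 17 − 23 = -6.

-6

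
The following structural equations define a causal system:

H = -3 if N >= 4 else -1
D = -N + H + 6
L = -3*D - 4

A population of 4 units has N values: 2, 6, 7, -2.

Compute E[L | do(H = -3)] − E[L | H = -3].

-9.75

do(H=-3) breaks H's dependence on N. With H=-3 fixed, L across the units is -7, 5, 8, -19, mean -3.25.
E[L|H=-3] averages over only the 2 units with H=-3 (N = 6, 7): L = 5, 8, mean 6.5.
Difference = -3.25 − 6.5 = -9.75.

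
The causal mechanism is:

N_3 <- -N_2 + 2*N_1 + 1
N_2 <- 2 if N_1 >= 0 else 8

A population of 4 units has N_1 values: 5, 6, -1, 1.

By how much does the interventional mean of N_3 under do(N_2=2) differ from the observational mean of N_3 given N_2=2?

-2.5

Every unit gets N_2=2 under the intervention. N_3 values become 9, 11, -3, 1; E[N_3|do(N_2=2)] = 4.5.
E[N_3|N_2=2] averages over only the 3 units with N_2=2 (N_1 = 5, 6, 1): N_3 = 9, 11, 1, mean 7.
Difference = 4.5 − 7 = -2.5.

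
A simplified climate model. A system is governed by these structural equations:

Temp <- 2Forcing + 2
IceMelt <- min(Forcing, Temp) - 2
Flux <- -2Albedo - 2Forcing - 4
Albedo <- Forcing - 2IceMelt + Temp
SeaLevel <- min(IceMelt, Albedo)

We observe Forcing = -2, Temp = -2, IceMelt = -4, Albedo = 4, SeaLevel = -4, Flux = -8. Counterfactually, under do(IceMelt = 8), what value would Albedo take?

-20

The intervention breaks the incoming arrows to IceMelt: IceMelt <- min(Forcing, Temp) - 2 no longer applies, and IceMelt = 8.
Temp = 2Forcing + 2  [with Forcing=-2]  = -2
Albedo = Forcing - 2IceMelt + Temp  [with Forcing=-2, IceMelt=8, Temp=-2]  = -20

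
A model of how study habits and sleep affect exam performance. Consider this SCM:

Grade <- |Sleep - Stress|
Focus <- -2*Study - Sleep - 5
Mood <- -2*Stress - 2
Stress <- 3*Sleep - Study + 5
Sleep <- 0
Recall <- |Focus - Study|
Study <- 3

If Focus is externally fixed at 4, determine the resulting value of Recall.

1

Under do(Focus=4), the mechanism Focus <- -2*Study - Sleep - 5 is discarded; Focus is fixed at 4.
Recall = |Focus - Study|  [with Focus=4, Study=3]  = 1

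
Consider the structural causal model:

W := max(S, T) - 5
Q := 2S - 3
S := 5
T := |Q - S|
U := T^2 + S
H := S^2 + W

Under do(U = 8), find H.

The intervention breaks the incoming arrows to U: U := T^2 + S no longer applies, and U = 8.
Since H is not a descendant of the intervened variable, it is unaffected.
Q = 2S - 3  [with S=5]  = 7
T = |Q - S|  [with Q=7, S=5]  = 2
W = max(S, T) - 5  [with S=5, T=2]  = 0
H = S^2 + W  [with S=5, W=0]  = 25

25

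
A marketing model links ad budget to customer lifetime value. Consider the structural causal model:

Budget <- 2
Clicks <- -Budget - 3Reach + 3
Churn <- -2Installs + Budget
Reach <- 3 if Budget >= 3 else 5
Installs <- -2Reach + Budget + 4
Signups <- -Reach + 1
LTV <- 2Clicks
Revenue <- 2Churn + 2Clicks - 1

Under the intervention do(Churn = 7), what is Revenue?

-15

Intervening sets Churn = 7 and removes its equation (Churn <- -2Installs + Budget).
Reach = 3 if Budget >= 3 else 5  [with Budget=2]  = 5
Clicks = -Budget - 3Reach + 3  [with Budget=2, Reach=5]  = -14
Revenue = 2Churn + 2Clicks - 1  [with Churn=7, Clicks=-14]  = -15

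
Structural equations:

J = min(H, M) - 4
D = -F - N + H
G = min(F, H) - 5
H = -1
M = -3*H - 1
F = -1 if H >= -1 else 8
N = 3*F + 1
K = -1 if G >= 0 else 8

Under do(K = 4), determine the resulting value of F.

-1

do(K=4) replaces the equation K = -1 if G >= 0 else 8 with the constant K = 4.
F is not downstream of the intervention, so its value is determined by the original equations.
F = -1 if H >= -1 else 8  [with H=-1]  = -1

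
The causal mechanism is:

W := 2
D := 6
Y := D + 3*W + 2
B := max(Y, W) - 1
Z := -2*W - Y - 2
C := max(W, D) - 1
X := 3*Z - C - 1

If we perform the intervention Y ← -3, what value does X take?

The intervention breaks the incoming arrows to Y: Y := D + 3*W + 2 no longer applies, and Y = -3.
Z = -2*W - Y - 2  [with W=2, Y=-3]  = -3
C = max(W, D) - 1  [with W=2, D=6]  = 5
X = 3*Z - C - 1  [with Z=-3, C=5]  = -15

-15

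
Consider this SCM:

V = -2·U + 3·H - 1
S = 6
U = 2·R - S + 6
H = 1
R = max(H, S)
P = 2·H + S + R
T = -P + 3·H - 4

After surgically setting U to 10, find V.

-18

The intervention breaks the incoming arrows to U: U = 2·R - S + 6 no longer applies, and U = 10.
V = -2·U + 3·H - 1  [with U=10, H=1]  = -18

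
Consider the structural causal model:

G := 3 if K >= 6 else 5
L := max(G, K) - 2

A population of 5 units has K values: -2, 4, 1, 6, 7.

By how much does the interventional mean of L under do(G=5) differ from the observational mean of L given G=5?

0.6

The intervention sets G=5 in all 5 units regardless of K. Recomputing L per unit gives 3, 3, 3, 4, 5; average 3.6.
Conditioning on G=5 selects the 3 unit(s) with K ∈ {-2, 4, 1}. Their L values: 3, 3, 3. Mean = 3.
Difference = 3.6 − 3 = 0.6.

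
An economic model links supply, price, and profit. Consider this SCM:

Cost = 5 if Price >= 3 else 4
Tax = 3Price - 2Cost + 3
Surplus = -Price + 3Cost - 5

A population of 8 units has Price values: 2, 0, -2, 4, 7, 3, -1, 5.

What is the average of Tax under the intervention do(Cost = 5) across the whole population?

-0.25

The intervention sets Cost=5 in all 8 units regardless of Price. Recomputing Tax per unit gives -1, -7, -13, 5, 14, 2, -10, 8; average -0.25.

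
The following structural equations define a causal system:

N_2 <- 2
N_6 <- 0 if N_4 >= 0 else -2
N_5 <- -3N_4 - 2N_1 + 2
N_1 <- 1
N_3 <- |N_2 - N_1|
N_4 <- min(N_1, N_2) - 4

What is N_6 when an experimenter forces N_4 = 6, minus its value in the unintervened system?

Under do(N_4=6), the mechanism N_4 <- min(N_1, N_2) - 4 is discarded; N_4 is fixed at 6.
N_6 = 0 if N_4 >= 0 else -2  [with N_4=6]  = 0
Without intervention: N_4 = min(N_1, N_2) - 4  [with N_1=1, N_2=2]  = -3; N_6 = 0 if N_4 >= 0 else -2  [with N_4=-3]  = -2.
Change = 0 − (-2) = 2.

2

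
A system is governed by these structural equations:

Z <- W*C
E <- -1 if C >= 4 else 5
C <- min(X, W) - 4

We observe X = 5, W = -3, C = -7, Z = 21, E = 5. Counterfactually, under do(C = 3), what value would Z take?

The intervention breaks the incoming arrows to C: C <- min(X, W) - 4 no longer applies, and C = 3.
Z = W*C  [with W=-3, C=3]  = -9

-9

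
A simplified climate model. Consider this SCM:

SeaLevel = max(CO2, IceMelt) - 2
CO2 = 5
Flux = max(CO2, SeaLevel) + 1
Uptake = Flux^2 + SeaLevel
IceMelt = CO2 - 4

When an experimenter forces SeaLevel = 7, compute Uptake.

71

do(SeaLevel=7) replaces the equation SeaLevel = max(CO2, IceMelt) - 2 with the constant SeaLevel = 7.
Flux = max(CO2, SeaLevel) + 1  [with CO2=5, SeaLevel=7]  = 8
Uptake = Flux^2 + SeaLevel  [with Flux=8, SeaLevel=7]  = 71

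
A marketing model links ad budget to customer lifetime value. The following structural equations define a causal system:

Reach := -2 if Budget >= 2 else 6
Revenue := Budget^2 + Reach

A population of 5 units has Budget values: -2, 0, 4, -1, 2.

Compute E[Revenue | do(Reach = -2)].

3

do(Reach=-2) breaks Reach's dependence on Budget. With Reach=-2 fixed, Revenue across the units is 2, -2, 14, -1, 2, mean 3.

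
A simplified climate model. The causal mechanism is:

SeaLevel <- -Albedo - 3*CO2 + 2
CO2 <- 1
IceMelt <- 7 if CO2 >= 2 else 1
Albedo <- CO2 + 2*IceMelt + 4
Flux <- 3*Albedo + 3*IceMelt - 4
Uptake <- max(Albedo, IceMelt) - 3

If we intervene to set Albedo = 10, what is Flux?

29

do(Albedo=10) replaces the equation Albedo <- CO2 + 2*IceMelt + 4 with the constant Albedo = 10.
IceMelt = 7 if CO2 >= 2 else 1  [with CO2=1]  = 1
Flux = 3*Albedo + 3*IceMelt - 4  [with Albedo=10, IceMelt=1]  = 29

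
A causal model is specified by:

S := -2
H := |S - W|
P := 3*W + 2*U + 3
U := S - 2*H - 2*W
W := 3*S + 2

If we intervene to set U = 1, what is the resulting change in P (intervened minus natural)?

Intervening sets U = 1 and removes its equation (U := S - 2*H - 2*W).
W = 3*S + 2  [with S=-2]  = -4
P = 3*W + 2*U + 3  [with W=-4, U=1]  = -7
Without intervention: W = 3*S + 2  [with S=-2]  = -4; H = |S - W|  [with S=-2, W=-4]  = 2; U = S - 2*H - 2*W  [with S=-2, H=2, W=-4]  = 2; P = 3*W + 2*U + 3  [with W=-4, U=2]  = -5.
Change = -7 − (-5) = -2.

-2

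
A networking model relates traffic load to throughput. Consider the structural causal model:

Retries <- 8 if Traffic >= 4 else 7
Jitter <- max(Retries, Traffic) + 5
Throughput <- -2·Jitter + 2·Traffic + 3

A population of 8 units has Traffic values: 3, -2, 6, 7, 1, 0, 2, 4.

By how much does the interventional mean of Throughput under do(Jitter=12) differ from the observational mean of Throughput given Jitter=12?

Every unit gets Jitter=12 under the intervention. Throughput values become -15, -25, -9, -7, -19, -21, -17, -13; E[Throughput|do(Jitter=12)] = -15.75.
E[Throughput|Jitter=12] averages over only the 5 units with Jitter=12 (Traffic = 3, -2, 1, 0, 2): Throughput = -15, -25, -19, -21, -17, mean -19.4.
Difference = -15.75 − (-19.4) = 3.65.

3.65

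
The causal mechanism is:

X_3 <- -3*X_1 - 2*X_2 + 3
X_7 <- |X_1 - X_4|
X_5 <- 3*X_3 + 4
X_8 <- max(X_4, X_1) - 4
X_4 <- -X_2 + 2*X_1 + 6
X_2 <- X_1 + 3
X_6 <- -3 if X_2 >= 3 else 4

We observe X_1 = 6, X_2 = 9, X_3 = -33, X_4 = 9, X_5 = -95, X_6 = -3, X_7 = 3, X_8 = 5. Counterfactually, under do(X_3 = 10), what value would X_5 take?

do(X_3=10) replaces the equation X_3 <- -3*X_1 - 2*X_2 + 3 with the constant X_3 = 10.
X_5 = 3*X_3 + 4  [with X_3=10]  = 34

34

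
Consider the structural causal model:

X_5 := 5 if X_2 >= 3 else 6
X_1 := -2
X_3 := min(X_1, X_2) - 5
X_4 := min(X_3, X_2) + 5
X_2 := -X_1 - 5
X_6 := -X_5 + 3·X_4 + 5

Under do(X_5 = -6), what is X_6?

2

The intervention breaks the incoming arrows to X_5: X_5 := 5 if X_2 >= 3 else 6 no longer applies, and X_5 = -6.
X_2 = -X_1 - 5  [with X_1=-2]  = -3
X_3 = min(X_1, X_2) - 5  [with X_1=-2, X_2=-3]  = -8
X_4 = min(X_3, X_2) + 5  [with X_3=-8, X_2=-3]  = -3
X_6 = -X_5 + 3·X_4 + 5  [with X_5=-6, X_4=-3]  = 2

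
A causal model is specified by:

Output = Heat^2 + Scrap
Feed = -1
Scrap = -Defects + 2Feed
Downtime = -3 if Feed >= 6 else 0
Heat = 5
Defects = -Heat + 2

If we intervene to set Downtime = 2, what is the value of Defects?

-3

do(Downtime=2) replaces the equation Downtime = -3 if Feed >= 6 else 0 with the constant Downtime = 2.
Defects is not downstream of the intervention, so its value is determined by the original equations.
Defects = -Heat + 2  [with Heat=5]  = -3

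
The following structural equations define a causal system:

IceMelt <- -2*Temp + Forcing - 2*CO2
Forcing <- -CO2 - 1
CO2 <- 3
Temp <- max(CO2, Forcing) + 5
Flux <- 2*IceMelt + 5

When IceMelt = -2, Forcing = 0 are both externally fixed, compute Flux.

1

The joint intervention fixes IceMelt = -2, Forcing = 0, removing each variable's own equation.
Flux = 2*IceMelt + 5  [with IceMelt=-2]  = 1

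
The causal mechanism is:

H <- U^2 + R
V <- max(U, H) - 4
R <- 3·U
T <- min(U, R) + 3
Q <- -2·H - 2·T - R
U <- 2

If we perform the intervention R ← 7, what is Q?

-39

do(R=7) replaces the equation R <- 3·U with the constant R = 7.
H = U^2 + R  [with U=2, R=7]  = 11
T = min(U, R) + 3  [with U=2, R=7]  = 5
Q = -2·H - 2·T - R  [with H=11, T=5, R=7]  = -39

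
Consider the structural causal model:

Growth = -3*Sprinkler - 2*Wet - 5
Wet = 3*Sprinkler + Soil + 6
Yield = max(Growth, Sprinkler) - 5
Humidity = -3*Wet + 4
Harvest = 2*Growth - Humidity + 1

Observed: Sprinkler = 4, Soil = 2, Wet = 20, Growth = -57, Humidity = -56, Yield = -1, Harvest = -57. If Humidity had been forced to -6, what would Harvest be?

Under do(Humidity=-6), the mechanism Humidity = -3*Wet + 4 is discarded; Humidity is fixed at -6.
Wet = 3*Sprinkler + Soil + 6  [with Sprinkler=4, Soil=2]  = 20
Growth = -3*Sprinkler - 2*Wet - 5  [with Sprinkler=4, Wet=20]  = -57
Harvest = 2*Growth - Humidity + 1  [with Growth=-57, Humidity=-6]  = -107

-107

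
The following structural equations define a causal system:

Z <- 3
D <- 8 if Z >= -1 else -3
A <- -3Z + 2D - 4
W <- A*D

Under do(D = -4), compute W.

Under do(D=-4), the mechanism D <- 8 if Z >= -1 else -3 is discarded; D is fixed at -4.
A = -3Z + 2D - 4  [with Z=3, D=-4]  = -21
W = A*D  [with A=-21, D=-4]  = 84

84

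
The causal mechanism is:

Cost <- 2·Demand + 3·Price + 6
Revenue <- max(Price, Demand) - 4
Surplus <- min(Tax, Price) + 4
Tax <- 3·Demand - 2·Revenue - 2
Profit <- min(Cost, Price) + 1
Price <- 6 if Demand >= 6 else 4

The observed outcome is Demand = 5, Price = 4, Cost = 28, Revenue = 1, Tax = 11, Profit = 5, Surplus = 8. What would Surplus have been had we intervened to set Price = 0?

Under do(Price=0), the mechanism Price <- 6 if Demand >= 6 else 4 is discarded; Price is fixed at 0.
Revenue = max(Price, Demand) - 4  [with Price=0, Demand=5]  = 1
Tax = 3·Demand - 2·Revenue - 2  [with Demand=5, Revenue=1]  = 11
Surplus = min(Tax, Price) + 4  [with Tax=11, Price=0]  = 4

4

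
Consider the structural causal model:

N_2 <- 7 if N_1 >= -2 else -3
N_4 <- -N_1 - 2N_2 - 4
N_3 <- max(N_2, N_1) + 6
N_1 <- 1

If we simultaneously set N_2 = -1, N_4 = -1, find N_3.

The joint intervention fixes N_2 = -1, N_4 = -1, removing each variable's own equation.
N_3 = max(N_2, N_1) + 6  [with N_2=-1, N_1=1]  = 7

7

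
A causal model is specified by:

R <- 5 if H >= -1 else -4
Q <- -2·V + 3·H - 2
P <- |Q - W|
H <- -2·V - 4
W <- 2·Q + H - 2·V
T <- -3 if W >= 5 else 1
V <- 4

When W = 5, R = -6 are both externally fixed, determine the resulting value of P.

Setting W = 5, R = -6 by intervention discards those variables' equations.
H = -2·V - 4  [with V=4]  = -12
Q = -2·V + 3·H - 2  [with V=4, H=-12]  = -46
P = |Q - W|  [with Q=-46, W=5]  = 51

51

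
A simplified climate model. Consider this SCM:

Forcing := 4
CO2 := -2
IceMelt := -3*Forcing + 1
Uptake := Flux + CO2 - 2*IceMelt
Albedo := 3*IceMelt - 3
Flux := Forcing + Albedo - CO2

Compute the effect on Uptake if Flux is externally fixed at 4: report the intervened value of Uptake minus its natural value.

The intervention breaks the incoming arrows to Flux: Flux := Forcing + Albedo - CO2 no longer applies, and Flux = 4.
IceMelt = -3*Forcing + 1  [with Forcing=4]  = -11
Uptake = Flux + CO2 - 2*IceMelt  [with Flux=4, CO2=-2, IceMelt=-11]  = 24
Without intervention: IceMelt = -3*Forcing + 1  [with Forcing=4]  = -11; Albedo = 3*IceMelt - 3  [with IceMelt=-11]  = -36; Flux = Forcing + Albedo - CO2  [with Forcing=4, Albedo=-36, CO2=-2]  = -30; Uptake = Flux + CO2 - 2*IceMelt  [with Flux=-30, CO2=-2, IceMelt=-11]  = -10.
Change = 24 − (-10) = 34.

34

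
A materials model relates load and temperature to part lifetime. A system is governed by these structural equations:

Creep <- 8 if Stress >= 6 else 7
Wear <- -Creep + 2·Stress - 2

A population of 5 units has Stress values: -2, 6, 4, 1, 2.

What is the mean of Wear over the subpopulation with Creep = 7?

Conditioning on Creep=7 selects the 4 unit(s) with Stress ∈ {-2, 4, 1, 2}. Their Wear values: -13, -1, -7, -5. Mean = -6.5.

-6.5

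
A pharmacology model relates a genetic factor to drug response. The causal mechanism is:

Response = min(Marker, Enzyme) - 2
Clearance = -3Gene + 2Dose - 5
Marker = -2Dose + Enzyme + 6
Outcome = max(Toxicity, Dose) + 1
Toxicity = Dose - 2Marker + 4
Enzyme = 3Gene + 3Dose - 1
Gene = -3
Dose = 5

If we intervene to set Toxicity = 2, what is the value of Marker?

do(Toxicity=2) replaces the equation Toxicity = Dose - 2Marker + 4 with the constant Toxicity = 2.
No directed path runs from Toxicity to Marker, so Marker keeps its natural value.
Enzyme = 3Gene + 3Dose - 1  [with Gene=-3, Dose=5]  = 5
Marker = -2Dose + Enzyme + 6  [with Dose=5, Enzyme=5]  = 1

1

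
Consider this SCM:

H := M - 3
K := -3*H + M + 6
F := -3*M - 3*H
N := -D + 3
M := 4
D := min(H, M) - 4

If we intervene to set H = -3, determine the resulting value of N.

Under do(H=-3), the mechanism H := M - 3 is discarded; H is fixed at -3.
D = min(H, M) - 4  [with H=-3, M=4]  = -7
N = -D + 3  [with D=-7]  = 10

10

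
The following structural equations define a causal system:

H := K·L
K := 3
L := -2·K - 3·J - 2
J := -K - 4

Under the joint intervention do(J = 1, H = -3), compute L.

-11

The joint intervention fixes J = 1, H = -3, removing each variable's own equation.
L = -2·K - 3·J - 2  [with K=3, J=1]  = -11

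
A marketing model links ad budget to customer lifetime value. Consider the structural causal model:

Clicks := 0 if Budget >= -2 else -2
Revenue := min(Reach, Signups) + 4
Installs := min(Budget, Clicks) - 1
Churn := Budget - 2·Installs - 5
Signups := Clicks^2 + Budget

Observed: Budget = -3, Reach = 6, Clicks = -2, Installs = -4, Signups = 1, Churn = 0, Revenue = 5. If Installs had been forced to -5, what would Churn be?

Under do(Installs=-5), the mechanism Installs := min(Budget, Clicks) - 1 is discarded; Installs is fixed at -5.
Churn = Budget - 2·Installs - 5  [with Budget=-3, Installs=-5]  = 2

2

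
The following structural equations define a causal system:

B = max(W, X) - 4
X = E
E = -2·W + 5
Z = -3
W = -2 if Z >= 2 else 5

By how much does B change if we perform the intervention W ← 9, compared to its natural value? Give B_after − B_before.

do(W=9) replaces the equation W = -2 if Z >= 2 else 5 with the constant W = 9.
E = -2·W + 5  [with W=9]  = -13
X = E  [with E=-13]  = -13
B = max(W, X) - 4  [with W=9, X=-13]  = 5
Without intervention: W = -2 if Z >= 2 else 5  [with Z=-3]  = 5; E = -2·W + 5  [with W=5]  = -5; X = E  [with E=-5]  = -5; B = max(W, X) - 4  [with W=5, X=-5]  = 1.
Change = 5 − 1 = 4.

4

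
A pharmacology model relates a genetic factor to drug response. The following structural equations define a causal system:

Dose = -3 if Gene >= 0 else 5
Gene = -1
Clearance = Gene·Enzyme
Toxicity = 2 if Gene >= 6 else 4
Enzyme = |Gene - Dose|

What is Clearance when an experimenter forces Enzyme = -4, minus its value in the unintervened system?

10

do(Enzyme=-4) replaces the equation Enzyme = |Gene - Dose| with the constant Enzyme = -4.
Clearance = Gene·Enzyme  [with Gene=-1, Enzyme=-4]  = 4
Without intervention: Dose = -3 if Gene >= 0 else 5  [with Gene=-1]  = 5; Enzyme = |Gene - Dose|  [with Gene=-1, Dose=5]  = 6; Clearance = Gene·Enzyme  [with Gene=-1, Enzyme=6]  = -6.
Change = 4 − (-6) = 10.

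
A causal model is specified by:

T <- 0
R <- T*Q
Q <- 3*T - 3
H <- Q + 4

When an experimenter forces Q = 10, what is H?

14

The intervention breaks the incoming arrows to Q: Q <- 3*T - 3 no longer applies, and Q = 10.
H = Q + 4  [with Q=10]  = 14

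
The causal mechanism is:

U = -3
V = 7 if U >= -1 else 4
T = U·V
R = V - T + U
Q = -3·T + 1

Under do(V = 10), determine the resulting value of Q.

do(V=10) replaces the equation V = 7 if U >= -1 else 4 with the constant V = 10.
T = U·V  [with U=-3, V=10]  = -30
Q = -3·T + 1  [with T=-30]  = 91

91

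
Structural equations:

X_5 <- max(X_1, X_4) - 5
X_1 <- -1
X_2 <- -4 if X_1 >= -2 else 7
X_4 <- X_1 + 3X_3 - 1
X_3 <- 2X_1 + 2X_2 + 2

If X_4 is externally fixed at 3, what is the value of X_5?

-2

Intervening sets X_4 = 3 and removes its equation (X_4 <- X_1 + 3X_3 - 1).
X_5 = max(X_1, X_4) - 5  [with X_1=-1, X_4=3]  = -2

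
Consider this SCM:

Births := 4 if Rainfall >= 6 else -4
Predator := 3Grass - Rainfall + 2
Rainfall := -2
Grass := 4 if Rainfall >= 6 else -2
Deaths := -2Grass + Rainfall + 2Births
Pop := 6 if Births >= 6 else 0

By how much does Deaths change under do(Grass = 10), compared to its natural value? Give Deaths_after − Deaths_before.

do(Grass=10) replaces the equation Grass := 4 if Rainfall >= 6 else -2 with the constant Grass = 10.
Births = 4 if Rainfall >= 6 else -4  [with Rainfall=-2]  = -4
Deaths = -2Grass + Rainfall + 2Births  [with Grass=10, Rainfall=-2, Births=-4]  = -30
Without intervention: Grass = 4 if Rainfall >= 6 else -2  [with Rainfall=-2]  = -2; Births = 4 if Rainfall >= 6 else -4  [with Rainfall=-2]  = -4; Deaths = -2Grass + Rainfall + 2Births  [with Grass=-2, Rainfall=-2, Births=-4]  = -6.
Change = -30 − (-6) = -24.

-24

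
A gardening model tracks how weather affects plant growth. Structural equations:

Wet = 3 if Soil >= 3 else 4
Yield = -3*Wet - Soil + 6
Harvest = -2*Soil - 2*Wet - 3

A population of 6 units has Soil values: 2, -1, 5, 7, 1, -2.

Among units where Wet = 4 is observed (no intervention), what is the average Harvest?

-11

E[Harvest|Wet=4] averages over only the 4 units with Wet=4 (Soil = 2, -1, 1, -2): Harvest = -15, -9, -13, -7, mean -11.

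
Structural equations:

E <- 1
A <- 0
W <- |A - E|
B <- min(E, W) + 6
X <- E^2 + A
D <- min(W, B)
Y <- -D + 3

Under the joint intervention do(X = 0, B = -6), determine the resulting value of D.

-6

Setting X = 0, B = -6 by intervention discards those variables' equations.
W = |A - E|  [with A=0, E=1]  = 1
D = min(W, B)  [with W=1, B=-6]  = -6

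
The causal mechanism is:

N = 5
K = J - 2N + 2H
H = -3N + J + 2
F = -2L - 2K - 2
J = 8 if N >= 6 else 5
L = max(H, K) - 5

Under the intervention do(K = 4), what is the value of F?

Under do(K=4), the mechanism K = J - 2N + 2H is discarded; K is fixed at 4.
J = 8 if N >= 6 else 5  [with N=5]  = 5
H = -3N + J + 2  [with N=5, J=5]  = -8
L = max(H, K) - 5  [with H=-8, K=4]  = -1
F = -2L - 2K - 2  [with L=-1, K=4]  = -8

-8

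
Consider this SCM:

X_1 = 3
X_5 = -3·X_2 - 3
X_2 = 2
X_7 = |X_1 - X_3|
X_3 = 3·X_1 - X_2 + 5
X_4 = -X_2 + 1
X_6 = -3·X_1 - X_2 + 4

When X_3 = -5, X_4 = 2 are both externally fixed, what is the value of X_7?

8

Under do(X_3 = -5, X_4 = 2), each intervened variable's structural equation is replaced by its fixed value.
X_7 = |X_1 - X_3|  [with X_1=3, X_3=-5]  = 8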